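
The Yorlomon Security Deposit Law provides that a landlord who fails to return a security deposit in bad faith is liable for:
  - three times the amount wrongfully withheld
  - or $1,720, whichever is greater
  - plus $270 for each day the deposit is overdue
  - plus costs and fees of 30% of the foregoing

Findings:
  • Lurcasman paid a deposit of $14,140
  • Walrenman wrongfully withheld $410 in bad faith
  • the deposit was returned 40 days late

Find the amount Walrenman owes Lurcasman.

Trebled: 3 × $410 = $1,230
Minimum $1,720: $1,230 is below the minimum → $1,720
Late-return penalty: 40 × $270 = $10,800
Damages plus late penalty: $1,720 + $10,800 = $12,520
Costs and fees: 30% of $12,520 = $3,756
Total recovery: $12,520 + $3,756 = $16,276

$16,276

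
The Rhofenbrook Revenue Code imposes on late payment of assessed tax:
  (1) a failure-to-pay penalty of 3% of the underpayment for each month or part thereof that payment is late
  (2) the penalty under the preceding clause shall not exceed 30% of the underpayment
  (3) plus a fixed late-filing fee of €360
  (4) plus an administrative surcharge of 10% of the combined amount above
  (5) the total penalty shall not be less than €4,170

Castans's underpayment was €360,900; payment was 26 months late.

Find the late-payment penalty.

€119,493

Accrued rate: 3% × 26 = 78%, capped at 30% → 30%
Failure-to-pay penalty: 30% of €360,900 = €108,270
Penalty before surcharge: €108,270 + €360 = €108,630
Administrative surcharge: 10% of €108,630 = €10,863
Total penalty: €108,630 + €10,863 = €119,493
Minimum €4,170: €119,493 meets the minimum, no increase.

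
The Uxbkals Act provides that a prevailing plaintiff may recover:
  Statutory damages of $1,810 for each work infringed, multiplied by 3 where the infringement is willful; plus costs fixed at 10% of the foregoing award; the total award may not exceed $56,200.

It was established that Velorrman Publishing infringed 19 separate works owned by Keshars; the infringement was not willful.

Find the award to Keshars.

$37,829

Statutory damages: 19 × $1,810 = $34,390
Infringement not willful: no ×3 enhancement.
Costs: 10% of $34,390 = $3,439
Award plus costs: $34,390 + $3,439 = $37,829
Cap at $56,200: $37,829 is within the cap, no reduction.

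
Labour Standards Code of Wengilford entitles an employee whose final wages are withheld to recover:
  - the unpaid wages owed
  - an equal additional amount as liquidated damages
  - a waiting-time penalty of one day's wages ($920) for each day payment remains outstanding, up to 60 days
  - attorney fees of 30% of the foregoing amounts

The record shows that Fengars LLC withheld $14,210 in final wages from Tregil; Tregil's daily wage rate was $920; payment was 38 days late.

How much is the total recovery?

Liquidated damages (equal amount): $14,210
Penalty days: min(38, 60) = 38
Waiting-time penalty: 38 × $920 = $34,960
Subtotal: $14,210 + $14,210 + $34,960 = $63,380
Attorney fees: 30% of $63,380 = $19,014
Total award: $63,380 + $19,014 = $82,394

$82,394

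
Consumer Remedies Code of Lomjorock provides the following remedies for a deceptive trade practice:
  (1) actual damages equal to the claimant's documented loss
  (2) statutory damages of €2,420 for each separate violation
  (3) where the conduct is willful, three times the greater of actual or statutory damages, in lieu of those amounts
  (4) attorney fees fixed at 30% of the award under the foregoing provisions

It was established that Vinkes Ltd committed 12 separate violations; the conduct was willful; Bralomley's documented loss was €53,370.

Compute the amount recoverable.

€208,143

Statutory damages: 12 × €2,420 = €29,040
Greater of actual damages (€53,370) or statutory damages (€29,040): €53,370
Trebled: 3 × €53,370 = €160,110
Attorney fees: 30% of €160,110 = €48,033
Total recovery: €160,110 + €48,033 = €208,143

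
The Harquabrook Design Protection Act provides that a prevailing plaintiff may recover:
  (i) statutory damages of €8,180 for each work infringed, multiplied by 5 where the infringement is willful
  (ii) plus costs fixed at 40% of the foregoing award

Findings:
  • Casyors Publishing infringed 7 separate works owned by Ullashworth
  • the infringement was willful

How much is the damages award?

Statutory damages: 7 × €8,180 = €57,260
Multiplied by 5: 5 × €57,260 = €286,300
Costs: 40% of €286,300 = €114,520
Award plus costs: €286,300 + €114,520 = €400,820

Award: €400,820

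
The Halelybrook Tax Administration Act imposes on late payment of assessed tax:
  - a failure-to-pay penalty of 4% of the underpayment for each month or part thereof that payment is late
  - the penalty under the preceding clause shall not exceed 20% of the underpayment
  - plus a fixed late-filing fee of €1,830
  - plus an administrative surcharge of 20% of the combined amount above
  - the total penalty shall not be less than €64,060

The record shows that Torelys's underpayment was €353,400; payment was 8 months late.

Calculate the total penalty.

Accrued rate: 4% × 8 = 32%, capped at 20% → 20%
Failure-to-pay penalty: 20% of €353,400 = €70,680
Penalty before surcharge: €70,680 + €1,830 = €72,510
Administrative surcharge: 20% of €72,510 = €14,502
Total penalty: €72,510 + €14,502 = €87,012
Minimum €64,060: €87,012 meets the minimum, no increase.

€87,012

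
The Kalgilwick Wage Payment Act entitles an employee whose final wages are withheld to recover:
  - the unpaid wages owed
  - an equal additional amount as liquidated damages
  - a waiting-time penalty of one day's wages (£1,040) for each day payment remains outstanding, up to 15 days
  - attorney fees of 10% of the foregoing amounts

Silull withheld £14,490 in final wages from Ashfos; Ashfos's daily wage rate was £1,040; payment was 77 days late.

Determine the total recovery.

£49,038

Liquidated damages (equal amount): £14,490
Penalty days: min(77, 15) = 15
Waiting-time penalty: 15 × £1,040 = £15,600
Subtotal: £14,490 + £14,490 + £15,600 = £44,580
Attorney fees: 10% of £44,580 = £4,458
Total award: £44,580 + £4,458 = £49,038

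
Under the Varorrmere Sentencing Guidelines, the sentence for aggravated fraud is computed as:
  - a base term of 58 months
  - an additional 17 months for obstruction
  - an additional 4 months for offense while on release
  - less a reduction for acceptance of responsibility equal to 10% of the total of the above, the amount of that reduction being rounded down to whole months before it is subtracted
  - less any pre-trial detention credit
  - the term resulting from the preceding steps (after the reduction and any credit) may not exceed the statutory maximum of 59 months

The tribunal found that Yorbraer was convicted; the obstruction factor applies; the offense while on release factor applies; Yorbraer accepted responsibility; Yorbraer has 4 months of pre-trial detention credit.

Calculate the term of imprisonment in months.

59 months

Obstruction enhancement: +17 months
Offense while on release enhancement: +4 months
Adjusted term: 58 months + 17 months + 4 months = 79 months
Acceptance of responsibility reduction: 10% of 79 months = 7 months (rounded down)
After reduction: 79 − 7 = 72 months
Less pre-trial detention credit: 72 months − 4 months = 68 months
Cap at 59 months: 68 months exceeds the cap → 59 months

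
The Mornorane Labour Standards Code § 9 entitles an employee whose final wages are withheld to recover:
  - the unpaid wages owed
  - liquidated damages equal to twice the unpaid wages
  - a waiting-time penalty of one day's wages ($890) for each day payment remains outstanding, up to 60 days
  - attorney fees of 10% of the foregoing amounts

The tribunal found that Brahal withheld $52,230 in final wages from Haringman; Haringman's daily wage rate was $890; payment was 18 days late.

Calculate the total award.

Doubled: 2 × $52,230 = $104,460
Penalty days: min(18, 60) = 18
Waiting-time penalty: 18 × $890 = $16,020
Subtotal: $52,230 + $104,460 + $16,020 = $172,710
Attorney fees: 10% of $172,710 = $17,271
Total award: $172,710 + $17,271 = $189,981

$189,981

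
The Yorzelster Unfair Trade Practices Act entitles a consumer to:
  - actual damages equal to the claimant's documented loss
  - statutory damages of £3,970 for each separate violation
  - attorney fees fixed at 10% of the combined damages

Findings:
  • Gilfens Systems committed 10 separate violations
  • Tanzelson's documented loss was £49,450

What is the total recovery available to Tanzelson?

£98,065

Statutory damages: 10 × £3,970 = £39,700
Combined damages: £49,450 + £39,700 = £89,150
Attorney fees: 10% of £89,150 = £8,915
Total recovery: £89,150 + £8,915 = £98,065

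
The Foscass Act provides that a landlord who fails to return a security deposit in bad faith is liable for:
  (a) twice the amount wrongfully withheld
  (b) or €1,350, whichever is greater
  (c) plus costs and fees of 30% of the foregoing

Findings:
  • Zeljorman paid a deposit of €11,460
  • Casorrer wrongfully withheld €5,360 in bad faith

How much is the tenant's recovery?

Recovery: €13,936

Doubled: 2 × €5,360 = €10,720
Minimum €1,350: €10,720 meets the minimum, no increase.
Costs and fees: 30% of €10,720 = €3,216
Total recovery: €10,720 + €3,216 = €13,936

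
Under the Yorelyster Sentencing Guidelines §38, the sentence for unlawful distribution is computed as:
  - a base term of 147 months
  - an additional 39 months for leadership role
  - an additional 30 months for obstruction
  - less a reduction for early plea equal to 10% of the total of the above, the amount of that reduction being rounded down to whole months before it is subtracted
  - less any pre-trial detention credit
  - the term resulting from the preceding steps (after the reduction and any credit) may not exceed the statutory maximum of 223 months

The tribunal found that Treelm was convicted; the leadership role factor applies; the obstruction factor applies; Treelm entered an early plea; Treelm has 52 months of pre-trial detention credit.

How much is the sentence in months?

Leadership role enhancement: +39 months
Obstruction enhancement: +30 months
Adjusted term: 147 months + 39 months + 30 months = 216 months
Early plea reduction: 10% of 216 months = 21 months (rounded down)
After reduction: 216 − 21 = 195 months
Less pre-trial detention credit: 195 months − 52 months = 143 months
Cap at 223 months: 143 months is within the cap, no reduction.

143 months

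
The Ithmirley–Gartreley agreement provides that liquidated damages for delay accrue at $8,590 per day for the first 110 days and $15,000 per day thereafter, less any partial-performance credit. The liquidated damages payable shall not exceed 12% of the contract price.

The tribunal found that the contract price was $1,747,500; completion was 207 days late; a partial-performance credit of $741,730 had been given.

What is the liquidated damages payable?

First 110 days: 110 × $8,590 = $944,900
Remaining days: (207 − 110) × $15,000 = $1,455,000
Accrued per-day damages: $944,900 + $1,455,000 = $2,399,900
Less partial-performance credit: $2,399,900 − $741,730 = $1,658,170
Cap: 12% of $1,747,500 = $209,700
Cap at $209,700: $1,658,170 exceeds the cap → $209,700

Liquidated damages: $209,700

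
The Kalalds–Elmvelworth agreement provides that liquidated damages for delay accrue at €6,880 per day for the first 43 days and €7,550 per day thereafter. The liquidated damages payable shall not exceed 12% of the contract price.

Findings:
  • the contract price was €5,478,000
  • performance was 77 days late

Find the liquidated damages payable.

€552,540

First 43 days: 43 × €6,880 = €295,840
Remaining days: (77 − 43) × €7,550 = €256,700
Accrued per-day damages: €295,840 + €256,700 = €552,540
Cap: 12% of €5,478,000 = €657,360
Cap at €657,360: €552,540 is within the cap, no reduction.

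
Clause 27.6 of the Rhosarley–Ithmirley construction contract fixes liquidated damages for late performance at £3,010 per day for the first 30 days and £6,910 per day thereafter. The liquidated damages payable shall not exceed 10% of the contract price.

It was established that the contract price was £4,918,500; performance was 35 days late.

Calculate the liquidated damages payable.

First 30 days: 30 × £3,010 = £90,300
Remaining days: (35 − 30) × £6,910 = £34,550
Accrued per-day damages: £90,300 + £34,550 = £124,850
Cap: 10% of £4,918,500 = £491,850
Cap at £491,850: £124,850 is within the cap, no reduction.

£124,850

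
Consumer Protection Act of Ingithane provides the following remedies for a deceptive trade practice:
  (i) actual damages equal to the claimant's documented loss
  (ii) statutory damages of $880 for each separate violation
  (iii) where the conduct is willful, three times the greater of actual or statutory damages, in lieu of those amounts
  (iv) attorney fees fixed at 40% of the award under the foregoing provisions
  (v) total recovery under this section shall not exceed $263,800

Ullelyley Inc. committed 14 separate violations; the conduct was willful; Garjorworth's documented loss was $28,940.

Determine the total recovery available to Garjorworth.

$121,548

Statutory damages: 14 × $880 = $12,320
Greater of actual damages ($28,940) or statutory damages ($12,320): $28,940
Trebled: 3 × $28,940 = $86,820
Attorney fees: 40% of $86,820 = $34,728
Total before cap: $86,820 + $34,728 = $121,548
Cap at $263,800: $121,548 is within the cap, no reduction.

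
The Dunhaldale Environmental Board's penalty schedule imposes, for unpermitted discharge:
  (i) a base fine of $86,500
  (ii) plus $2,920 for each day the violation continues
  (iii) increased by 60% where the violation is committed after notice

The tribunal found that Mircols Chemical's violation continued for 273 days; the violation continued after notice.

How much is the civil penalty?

$1,413,856

Per-day component: 273 × $2,920 = $797,160
Base plus per-day: $86,500 + $797,160 = $883,660
Enhancement: 60% of $883,660 = $530,196
Enhanced fine: $883,660 + $530,196 = $1,413,856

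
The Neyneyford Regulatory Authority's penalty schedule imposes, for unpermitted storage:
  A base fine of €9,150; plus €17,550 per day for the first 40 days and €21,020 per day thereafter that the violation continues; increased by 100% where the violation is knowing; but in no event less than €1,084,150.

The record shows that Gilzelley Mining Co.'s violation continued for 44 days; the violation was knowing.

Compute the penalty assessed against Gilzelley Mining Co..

€1,590,460

First 40 days: 40 × €17,550 = €702,000
Remaining days: (44 − 40) × €21,020 = €84,080
Per-day component: €702,000 + €84,080 = €786,080
Base plus per-day: €9,150 + €786,080 = €795,230
Enhancement: 100% of €795,230 = €795,230
Enhanced fine: €795,230 + €795,230 = €1,590,460
Minimum €1,084,150: €1,590,460 meets the minimum, no increase.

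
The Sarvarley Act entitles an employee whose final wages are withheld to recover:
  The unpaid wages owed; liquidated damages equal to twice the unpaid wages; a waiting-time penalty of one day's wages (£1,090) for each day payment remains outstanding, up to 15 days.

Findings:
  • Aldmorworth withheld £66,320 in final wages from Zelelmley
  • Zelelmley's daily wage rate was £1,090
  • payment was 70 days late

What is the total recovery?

£215,310

Doubled: 2 × £66,320 = £132,640
Penalty days: min(70, 15) = 15
Waiting-time penalty: 15 × £1,090 = £16,350
Total award: £66,320 + £132,640 + £16,350 = £215,310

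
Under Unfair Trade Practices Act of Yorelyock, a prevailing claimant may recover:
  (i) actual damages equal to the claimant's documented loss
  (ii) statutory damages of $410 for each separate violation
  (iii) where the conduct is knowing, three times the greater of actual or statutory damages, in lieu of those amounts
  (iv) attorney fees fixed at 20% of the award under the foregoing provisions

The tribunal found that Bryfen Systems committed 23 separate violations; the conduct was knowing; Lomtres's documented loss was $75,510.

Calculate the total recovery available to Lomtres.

$271,836

Statutory damages: 23 × $410 = $9,430
Greater of actual damages ($75,510) or statutory damages ($9,430): $75,510
Trebled: 3 × $75,510 = $226,530
Attorney fees: 20% of $226,530 = $45,306
Total recovery: $226,530 + $45,306 = $271,836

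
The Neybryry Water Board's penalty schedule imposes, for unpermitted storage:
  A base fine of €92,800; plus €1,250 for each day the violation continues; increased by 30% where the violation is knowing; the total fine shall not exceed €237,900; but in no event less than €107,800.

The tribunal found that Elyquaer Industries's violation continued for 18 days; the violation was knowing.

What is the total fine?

€149,890

Per-day component: 18 × €1,250 = €22,500
Base plus per-day: €92,800 + €22,500 = €115,300
Enhancement: 30% of €115,300 = €34,590
Enhanced fine: €115,300 + €34,590 = €149,890
Cap at €237,900: €149,890 is within the cap, no reduction.
Minimum €107,800: €149,890 meets the minimum, no increase.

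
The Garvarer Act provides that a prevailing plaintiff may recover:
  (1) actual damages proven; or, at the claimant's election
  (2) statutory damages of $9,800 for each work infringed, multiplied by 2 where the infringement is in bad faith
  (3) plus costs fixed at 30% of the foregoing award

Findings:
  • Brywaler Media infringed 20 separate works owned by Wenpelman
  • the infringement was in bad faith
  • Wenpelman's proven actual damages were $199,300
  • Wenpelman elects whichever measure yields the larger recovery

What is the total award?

Award: $509,600

Statutory damages: 20 × $9,800 = $196,000
Doubled: 2 × $196,000 = $392,000
Greater of actual damages ($199,300) or enhanced statutory damages ($392,000): $392,000
Costs: 30% of $392,000 = $117,600
Award plus costs: $392,000 + $117,600 = $509,600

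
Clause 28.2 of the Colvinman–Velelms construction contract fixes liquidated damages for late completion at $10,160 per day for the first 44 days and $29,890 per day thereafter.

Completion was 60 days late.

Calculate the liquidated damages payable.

First 44 days: 44 × $10,160 = $447,040
Remaining days: (60 − 44) × $29,890 = $478,240
Accrued per-day damages: $447,040 + $478,240 = $925,280

$925,280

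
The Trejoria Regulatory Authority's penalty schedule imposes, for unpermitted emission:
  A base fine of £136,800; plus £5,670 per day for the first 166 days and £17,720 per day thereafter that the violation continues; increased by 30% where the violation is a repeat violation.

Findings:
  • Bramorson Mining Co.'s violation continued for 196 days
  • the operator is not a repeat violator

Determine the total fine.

First 166 days: 166 × £5,670 = £941,220
Remaining days: (196 − 166) × £17,720 = £531,600
Per-day component: £941,220 + £531,600 = £1,472,820
Base plus per-day: £136,800 + £1,472,820 = £1,609,620
The operator is not a repeat violator: no 30% increase.

£1,609,620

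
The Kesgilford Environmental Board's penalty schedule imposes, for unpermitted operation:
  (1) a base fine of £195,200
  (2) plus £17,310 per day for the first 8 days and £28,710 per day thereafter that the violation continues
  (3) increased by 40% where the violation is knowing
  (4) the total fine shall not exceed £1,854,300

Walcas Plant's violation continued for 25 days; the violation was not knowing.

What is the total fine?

£821,750

First 8 days: 8 × £17,310 = £138,480
Remaining days: (25 − 8) × £28,710 = £488,070
Per-day component: £138,480 + £488,070 = £626,550
Base plus per-day: £195,200 + £626,550 = £821,750
The violation was not knowing: no 40% increase.
Cap at £1,854,300: £821,750 is within the cap, no reduction.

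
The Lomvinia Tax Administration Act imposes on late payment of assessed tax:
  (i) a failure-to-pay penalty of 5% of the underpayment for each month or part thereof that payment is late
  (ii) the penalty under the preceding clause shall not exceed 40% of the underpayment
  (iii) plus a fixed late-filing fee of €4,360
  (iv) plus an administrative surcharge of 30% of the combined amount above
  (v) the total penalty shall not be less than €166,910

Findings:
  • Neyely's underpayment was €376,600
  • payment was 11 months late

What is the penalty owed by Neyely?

€201,500

Accrued rate: 5% × 11 = 55%, capped at 40% → 40%
Failure-to-pay penalty: 40% of €376,600 = €150,640
Penalty before surcharge: €150,640 + €4,360 = €155,000
Administrative surcharge: 30% of €155,000 = €46,500
Total penalty: €155,000 + €46,500 = €201,500
Minimum €166,910: €201,500 meets the minimum, no increase.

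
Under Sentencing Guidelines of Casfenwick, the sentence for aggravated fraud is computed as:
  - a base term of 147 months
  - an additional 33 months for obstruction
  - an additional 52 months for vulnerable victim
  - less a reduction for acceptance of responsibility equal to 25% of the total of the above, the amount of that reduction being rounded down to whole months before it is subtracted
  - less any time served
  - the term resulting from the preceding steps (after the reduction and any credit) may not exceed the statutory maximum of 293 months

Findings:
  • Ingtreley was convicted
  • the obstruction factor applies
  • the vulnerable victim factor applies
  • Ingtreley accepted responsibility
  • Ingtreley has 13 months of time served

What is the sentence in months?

Obstruction enhancement: +33 months
Vulnerable victim enhancement: +52 months
Adjusted term: 147 months + 33 months + 52 months = 232 months
Acceptance of responsibility reduction: 25% of 232 months = 58 months (rounded down)
After reduction: 232 − 58 = 174 months
Less time served: 174 months − 13 months = 161 months
Cap at 293 months: 161 months is within the cap, no reduction.

161 months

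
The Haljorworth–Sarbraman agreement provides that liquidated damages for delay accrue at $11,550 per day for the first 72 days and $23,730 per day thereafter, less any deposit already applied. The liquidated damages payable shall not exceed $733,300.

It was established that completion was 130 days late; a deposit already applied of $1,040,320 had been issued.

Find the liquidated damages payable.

First 72 days: 72 × $11,550 = $831,600
Remaining days: (130 − 72) × $23,730 = $1,376,340
Accrued per-day damages: $831,600 + $1,376,340 = $2,207,940
Less deposit already applied: $2,207,940 − $1,040,320 = $1,167,620
Cap at $733,300: $1,167,620 exceeds the cap → $733,300

$733,300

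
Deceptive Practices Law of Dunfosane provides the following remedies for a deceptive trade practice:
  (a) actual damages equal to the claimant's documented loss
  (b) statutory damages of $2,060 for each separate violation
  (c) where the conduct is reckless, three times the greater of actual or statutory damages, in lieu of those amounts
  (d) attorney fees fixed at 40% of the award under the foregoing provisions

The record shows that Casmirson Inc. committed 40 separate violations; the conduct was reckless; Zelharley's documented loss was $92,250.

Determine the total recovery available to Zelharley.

Statutory damages: 40 × $2,060 = $82,400
Greater of actual damages ($92,250) or statutory damages ($82,400): $92,250
Trebled: 3 × $92,250 = $276,750
Attorney fees: 40% of $276,750 = $110,700
Total recovery: $276,750 + $110,700 = $387,450

$387,450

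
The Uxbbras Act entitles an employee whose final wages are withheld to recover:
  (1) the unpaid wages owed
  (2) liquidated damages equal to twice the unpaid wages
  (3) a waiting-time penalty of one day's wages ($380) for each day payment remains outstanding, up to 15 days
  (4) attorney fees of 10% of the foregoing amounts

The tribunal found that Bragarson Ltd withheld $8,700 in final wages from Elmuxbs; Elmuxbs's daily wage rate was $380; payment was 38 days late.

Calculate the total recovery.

Doubled: 2 × $8,700 = $17,400
Penalty days: min(38, 15) = 15
Waiting-time penalty: 15 × $380 = $5,700
Subtotal: $8,700 + $17,400 + $5,700 = $31,800
Attorney fees: 10% of $31,800 = $3,180
Total award: $31,800 + $3,180 = $34,980

Total award: $34,980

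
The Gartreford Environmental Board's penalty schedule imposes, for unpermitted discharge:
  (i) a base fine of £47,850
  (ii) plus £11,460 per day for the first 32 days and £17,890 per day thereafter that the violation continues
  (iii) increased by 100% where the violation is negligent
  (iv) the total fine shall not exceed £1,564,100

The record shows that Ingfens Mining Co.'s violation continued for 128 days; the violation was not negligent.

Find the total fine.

First 32 days: 32 × £11,460 = £366,720
Remaining days: (128 − 32) × £17,890 = £1,717,440
Per-day component: £366,720 + £1,717,440 = £2,084,160
Base plus per-day: £47,850 + £2,084,160 = £2,132,010
The violation was not negligent: no 100% increase.
Cap at £1,564,100: £2,132,010 exceeds the cap → £1,564,100

£1,564,100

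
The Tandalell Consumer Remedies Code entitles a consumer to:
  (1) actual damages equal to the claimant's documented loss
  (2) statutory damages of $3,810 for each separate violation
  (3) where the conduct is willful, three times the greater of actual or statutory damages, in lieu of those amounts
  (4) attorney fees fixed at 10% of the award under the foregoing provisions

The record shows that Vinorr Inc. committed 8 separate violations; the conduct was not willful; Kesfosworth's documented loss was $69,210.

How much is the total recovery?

Statutory damages: 8 × $3,810 = $30,480
Conduct not willful: the in-lieu enhancement does not apply.
Actual plus statutory damages: $69,210 + $30,480 = $99,690
Attorney fees: 10% of $99,690 = $9,969
Total recovery: $99,690 + $9,969 = $109,659

Total recovery: $109,659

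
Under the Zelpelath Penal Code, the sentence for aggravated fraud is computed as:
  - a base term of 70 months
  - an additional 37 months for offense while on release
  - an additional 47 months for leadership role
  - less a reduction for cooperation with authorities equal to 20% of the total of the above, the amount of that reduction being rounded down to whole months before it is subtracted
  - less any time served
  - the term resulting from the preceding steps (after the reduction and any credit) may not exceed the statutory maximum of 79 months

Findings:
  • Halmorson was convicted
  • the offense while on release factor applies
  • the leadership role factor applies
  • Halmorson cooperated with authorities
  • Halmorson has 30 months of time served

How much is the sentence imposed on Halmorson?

Offense while on release enhancement: +37 months
Leadership role enhancement: +47 months
Adjusted term: 70 months + 37 months + 47 months = 154 months
Cooperation with authorities reduction: 20% of 154 months = 30 months (rounded down)
After reduction: 154 − 30 = 124 months
Less time served: 124 months − 30 months = 94 months
Cap at 79 months: 94 months exceeds the cap → 79 months

79 months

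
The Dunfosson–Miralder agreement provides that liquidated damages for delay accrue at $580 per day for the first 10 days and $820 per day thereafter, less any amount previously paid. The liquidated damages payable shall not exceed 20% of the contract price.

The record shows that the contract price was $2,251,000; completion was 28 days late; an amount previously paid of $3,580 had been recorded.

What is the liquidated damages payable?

Liquidated damages: $16,980

First 10 days: 10 × $580 = $5,800
Remaining days: (28 − 10) × $820 = $14,760
Accrued per-day damages: $5,800 + $14,760 = $20,560
Less amount previously paid: $20,560 − $3,580 = $16,980
Cap: 20% of $2,251,000 = $450,200
Cap at $450,200: $16,980 is within the cap, no reduction.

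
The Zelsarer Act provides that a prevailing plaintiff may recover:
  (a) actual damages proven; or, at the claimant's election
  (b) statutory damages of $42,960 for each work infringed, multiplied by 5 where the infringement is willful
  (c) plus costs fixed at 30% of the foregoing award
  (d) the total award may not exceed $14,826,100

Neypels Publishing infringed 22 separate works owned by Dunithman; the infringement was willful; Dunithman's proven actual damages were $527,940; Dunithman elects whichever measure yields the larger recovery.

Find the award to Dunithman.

$6,143,280

Statutory damages: 22 × $42,960 = $945,120
Multiplied by 5: 5 × $945,120 = $4,725,600
Greater of actual damages ($527,940) or enhanced statutory damages ($4,725,600): $4,725,600
Costs: 30% of $4,725,600 = $1,417,680
Award plus costs: $4,725,600 + $1,417,680 = $6,143,280
Cap at $14,826,100: $6,143,280 is within the cap, no reduction.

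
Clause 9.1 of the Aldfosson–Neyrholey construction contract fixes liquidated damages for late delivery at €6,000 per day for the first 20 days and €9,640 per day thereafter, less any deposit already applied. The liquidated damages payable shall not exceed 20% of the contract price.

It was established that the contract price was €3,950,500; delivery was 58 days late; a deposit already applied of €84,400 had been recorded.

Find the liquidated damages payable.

Liquidated damages: €401,920

First 20 days: 20 × €6,000 = €120,000
Remaining days: (58 − 20) × €9,640 = €366,320
Accrued per-day damages: €120,000 + €366,320 = €486,320
Less deposit already applied: €486,320 − €84,400 = €401,920
Cap: 20% of €3,950,500 = €790,100
Cap at €790,100: €401,920 is within the cap, no reduction.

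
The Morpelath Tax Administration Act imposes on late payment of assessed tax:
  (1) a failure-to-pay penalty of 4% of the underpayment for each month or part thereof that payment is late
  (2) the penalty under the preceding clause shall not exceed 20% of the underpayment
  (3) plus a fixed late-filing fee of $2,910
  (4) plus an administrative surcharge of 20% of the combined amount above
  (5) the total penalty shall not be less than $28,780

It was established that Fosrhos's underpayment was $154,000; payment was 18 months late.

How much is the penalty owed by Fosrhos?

$40,452

Accrued rate: 4% × 18 = 72%, capped at 20% → 20%
Failure-to-pay penalty: 20% of $154,000 = $30,800
Penalty before surcharge: $30,800 + $2,910 = $33,710
Administrative surcharge: 20% of $33,710 = $6,742
Total penalty: $33,710 + $6,742 = $40,452
Minimum $28,780: $40,452 meets the minimum, no increase.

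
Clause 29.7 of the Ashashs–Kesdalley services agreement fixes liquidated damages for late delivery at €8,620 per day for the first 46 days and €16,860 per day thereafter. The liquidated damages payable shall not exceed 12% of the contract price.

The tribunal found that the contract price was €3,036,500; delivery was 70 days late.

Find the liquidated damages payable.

First 46 days: 46 × €8,620 = €396,520
Remaining days: (70 − 46) × €16,860 = €404,640
Accrued per-day damages: €396,520 + €404,640 = €801,160
Cap: 12% of €3,036,500 = €364,380
Cap at €364,380: €801,160 exceeds the cap → €364,380

€364,380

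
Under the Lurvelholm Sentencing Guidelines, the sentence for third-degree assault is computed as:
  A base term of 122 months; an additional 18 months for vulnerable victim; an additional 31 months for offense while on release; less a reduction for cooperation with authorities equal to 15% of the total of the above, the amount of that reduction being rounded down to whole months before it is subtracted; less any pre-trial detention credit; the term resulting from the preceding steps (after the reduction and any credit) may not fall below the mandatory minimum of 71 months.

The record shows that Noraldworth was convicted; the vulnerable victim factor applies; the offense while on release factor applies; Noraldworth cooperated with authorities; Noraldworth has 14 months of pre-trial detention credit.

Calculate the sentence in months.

132 months

Vulnerable victim enhancement: +18 months
Offense while on release enhancement: +31 months
Adjusted term: 122 months + 18 months + 31 months = 171 months
Cooperation with authorities reduction: 15% of 171 months = 25 months (rounded down)
After reduction: 171 − 25 = 146 months
Less pre-trial detention credit: 146 months − 14 months = 132 months
Minimum 71 months: 132 months meets the minimum, no increase.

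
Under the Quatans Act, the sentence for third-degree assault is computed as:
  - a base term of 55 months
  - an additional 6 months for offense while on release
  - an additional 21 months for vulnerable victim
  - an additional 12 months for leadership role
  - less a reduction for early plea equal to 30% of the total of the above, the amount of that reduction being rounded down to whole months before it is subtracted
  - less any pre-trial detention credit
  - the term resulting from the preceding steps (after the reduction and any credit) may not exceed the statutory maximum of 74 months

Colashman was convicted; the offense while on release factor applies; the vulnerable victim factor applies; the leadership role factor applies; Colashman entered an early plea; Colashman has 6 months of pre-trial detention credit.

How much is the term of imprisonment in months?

60 months

Offense while on release enhancement: +6 months
Vulnerable victim enhancement: +21 months
Leadership role enhancement: +12 months
Adjusted term: 55 months + 6 months + 21 months + 12 months = 94 months
Early plea reduction: 30% of 94 months = 28 months (rounded down)
After reduction: 94 − 28 = 66 months
Less pre-trial detention credit: 66 months − 6 months = 60 months
Cap at 74 months: 60 months is within the cap, no reduction.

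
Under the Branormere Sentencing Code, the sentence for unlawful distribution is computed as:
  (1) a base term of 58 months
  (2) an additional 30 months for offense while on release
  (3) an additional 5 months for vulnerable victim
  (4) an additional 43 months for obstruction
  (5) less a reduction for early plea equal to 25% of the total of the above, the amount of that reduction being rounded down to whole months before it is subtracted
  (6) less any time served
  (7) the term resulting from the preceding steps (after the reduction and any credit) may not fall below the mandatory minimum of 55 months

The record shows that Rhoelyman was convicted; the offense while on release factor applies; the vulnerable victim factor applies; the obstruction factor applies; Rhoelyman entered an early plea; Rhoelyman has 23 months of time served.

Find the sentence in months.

79 months

Offense while on release enhancement: +30 months
Vulnerable victim enhancement: +5 months
Obstruction enhancement: +43 months
Adjusted term: 58 months + 30 months + 5 months + 43 months = 136 months
Early plea reduction: 25% of 136 months = 34 months (rounded down)
After reduction: 136 − 34 = 102 months
Less time served: 102 months − 23 months = 79 months
Minimum 55 months: 79 months meets the minimum, no increase.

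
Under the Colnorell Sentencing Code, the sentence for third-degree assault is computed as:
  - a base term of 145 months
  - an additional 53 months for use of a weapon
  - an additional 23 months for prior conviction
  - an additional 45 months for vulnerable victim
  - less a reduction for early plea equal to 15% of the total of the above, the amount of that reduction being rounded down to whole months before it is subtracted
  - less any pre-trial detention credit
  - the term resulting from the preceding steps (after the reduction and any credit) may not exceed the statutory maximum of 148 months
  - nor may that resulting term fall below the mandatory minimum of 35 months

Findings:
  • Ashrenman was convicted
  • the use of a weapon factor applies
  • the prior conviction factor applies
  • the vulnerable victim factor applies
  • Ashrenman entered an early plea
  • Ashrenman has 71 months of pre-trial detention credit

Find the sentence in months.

148 months

Use of a weapon enhancement: +53 months
Prior conviction enhancement: +23 months
Vulnerable victim enhancement: +45 months
Adjusted term: 145 months + 53 months + 23 months + 45 months = 266 months
Early plea reduction: 15% of 266 months = 39 months (rounded down)
After reduction: 266 − 39 = 227 months
Less pre-trial detention credit: 227 months − 71 months = 156 months
Cap at 148 months: 156 months exceeds the cap → 148 months
Minimum 35 months: 148 months meets the minimum, no increase.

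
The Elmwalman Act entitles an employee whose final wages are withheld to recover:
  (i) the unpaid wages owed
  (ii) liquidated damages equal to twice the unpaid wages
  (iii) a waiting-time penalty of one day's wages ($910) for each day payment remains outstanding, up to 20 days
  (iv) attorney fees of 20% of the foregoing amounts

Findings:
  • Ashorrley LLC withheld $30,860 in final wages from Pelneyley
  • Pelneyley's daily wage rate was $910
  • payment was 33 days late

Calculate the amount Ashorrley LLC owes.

Doubled: 2 × $30,860 = $61,720
Penalty days: min(33, 20) = 20
Waiting-time penalty: 20 × $910 = $18,200
Subtotal: $30,860 + $61,720 + $18,200 = $110,780
Attorney fees: 20% of $110,780 = $22,156
Total award: $110,780 + $22,156 = $132,936

$132,936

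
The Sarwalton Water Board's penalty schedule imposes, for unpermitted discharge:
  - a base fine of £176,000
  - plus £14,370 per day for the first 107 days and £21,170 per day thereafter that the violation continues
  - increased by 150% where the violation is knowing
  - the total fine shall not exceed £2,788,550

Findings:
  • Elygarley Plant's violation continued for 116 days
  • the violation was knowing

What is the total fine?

First 107 days: 107 × £14,370 = £1,537,590
Remaining days: (116 − 107) × £21,170 = £190,530
Per-day component: £1,537,590 + £190,530 = £1,728,120
Base plus per-day: £176,000 + £1,728,120 = £1,904,120
Enhancement: 150% of £1,904,120 = £2,856,180
Enhanced fine: £1,904,120 + £2,856,180 = £4,760,300
Cap at £2,788,550: £4,760,300 exceeds the cap → £2,788,550

£2,788,550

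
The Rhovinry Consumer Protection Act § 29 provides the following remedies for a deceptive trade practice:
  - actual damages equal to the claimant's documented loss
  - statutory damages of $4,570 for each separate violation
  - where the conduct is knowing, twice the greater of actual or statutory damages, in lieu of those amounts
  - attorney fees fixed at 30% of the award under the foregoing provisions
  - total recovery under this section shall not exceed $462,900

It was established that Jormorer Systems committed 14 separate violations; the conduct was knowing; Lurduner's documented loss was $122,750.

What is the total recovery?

Statutory damages: 14 × $4,570 = $63,980
Greater of actual damages ($122,750) or statutory damages ($63,980): $122,750
Doubled: 2 × $122,750 = $245,500
Attorney fees: 30% of $245,500 = $73,650
Total before cap: $245,500 + $73,650 = $319,150
Cap at $462,900: $319,150 is within the cap, no reduction.

$319,150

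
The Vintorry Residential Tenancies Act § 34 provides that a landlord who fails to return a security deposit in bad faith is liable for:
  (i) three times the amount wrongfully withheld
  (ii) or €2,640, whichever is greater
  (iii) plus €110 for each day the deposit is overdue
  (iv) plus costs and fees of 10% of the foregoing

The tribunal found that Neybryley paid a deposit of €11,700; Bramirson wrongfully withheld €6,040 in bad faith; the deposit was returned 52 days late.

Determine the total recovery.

€26,224

Trebled: 3 × €6,040 = €18,120
Minimum €2,640: €18,120 meets the minimum, no increase.
Late-return penalty: 52 × €110 = €5,720
Damages plus late penalty: €18,120 + €5,720 = €23,840
Costs and fees: 10% of €23,840 = €2,384
Total recovery: €23,840 + €2,384 = €26,224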